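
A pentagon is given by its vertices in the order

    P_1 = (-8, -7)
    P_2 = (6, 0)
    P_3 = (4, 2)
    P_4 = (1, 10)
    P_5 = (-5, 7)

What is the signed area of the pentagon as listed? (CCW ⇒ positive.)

Σ = (42) + (12) + (38) + (57) + (91) = 240
Signed area = Σ/2 = 120 (positive ⇒ counter-clockwise traversal).

120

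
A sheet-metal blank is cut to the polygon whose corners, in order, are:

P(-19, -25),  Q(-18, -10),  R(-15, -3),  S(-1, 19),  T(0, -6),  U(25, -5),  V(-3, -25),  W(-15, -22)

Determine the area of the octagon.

740

P→Q: (-19)(-10) − (-18)(-25) = -260
Q→R: (-18)(-3) − (-15)(-10) = -96
R→S: (-15)(19) − (-1)(-3) = -288
S→T: (-1)(-6) − (0)(19) = 6
T→U: (0)(-5) − (25)(-6) = 150
U→V: (25)(-25) − (-3)(-5) = -640
V→W: (-3)(-22) − (-15)(-25) = -309
W→P: (-15)(-25) − (-19)(-22) = -43
Σ = -1480
Area = |Σ|/2 = 740.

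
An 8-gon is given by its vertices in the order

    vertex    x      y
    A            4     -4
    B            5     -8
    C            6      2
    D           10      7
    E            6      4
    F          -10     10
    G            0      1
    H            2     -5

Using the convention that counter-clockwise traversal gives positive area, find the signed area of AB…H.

Σ = (-12) + (58) + (22) + (-2) + (100) + (-10) + (-2) + (12) = 166
Signed area = Σ/2 = 83 (positive ⇒ counter-clockwise traversal).

83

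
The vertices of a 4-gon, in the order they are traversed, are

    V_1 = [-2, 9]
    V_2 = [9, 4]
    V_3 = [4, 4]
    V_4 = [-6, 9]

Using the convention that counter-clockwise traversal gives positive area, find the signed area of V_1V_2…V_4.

-22.5

V_1→V_2: (-2)(4) − (9)(9) = -89
V_2→V_3: (9)(4) − (4)(4) = 20
V_3→V_4: (4)(9) − (-6)(4) = 60
V_4→V_1: (-6)(9) − (-2)(9) = -36
Σ = -45
Signed area = Σ/2 = -22.5 (negative ⇒ clockwise traversal).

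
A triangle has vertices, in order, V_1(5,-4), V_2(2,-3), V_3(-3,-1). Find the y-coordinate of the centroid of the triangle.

-8/3

Apply the shoelace formula. First the cross-terms c_i = x_i·y_{i+1} − x_{i+1}·y_i:
  -7, -11, 17  ⇒  2A = -1, A = -0.5.
Then Σ (y_i + y_{i+1})·c_i = 8, so ȳ = 8 / (6·(-0.5)) = -8/3.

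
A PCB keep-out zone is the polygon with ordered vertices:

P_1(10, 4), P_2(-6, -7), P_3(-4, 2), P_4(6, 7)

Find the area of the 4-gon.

86

Apply the shoelace (surveyor's) formula: 2A = Σ (x_i·y_{i+1} − x_{i+1}·y_i), indices taken mod 4.
Σ = (-46) + (-40) + (-40) + (-46) = -172
Area = |Σ|/2 = 86.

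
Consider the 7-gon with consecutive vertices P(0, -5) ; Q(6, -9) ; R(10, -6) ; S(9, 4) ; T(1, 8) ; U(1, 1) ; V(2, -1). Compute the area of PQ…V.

Apply the shoelace formula: 2A = Σ (x_i·y_{i+1} − x_{i+1}·y_i), indices taken mod 7.
Σ = (30) + (54) + (94) + (68) + (-7) + (-3) + (-10) = 226
Area = |Σ|/2 = 113.

113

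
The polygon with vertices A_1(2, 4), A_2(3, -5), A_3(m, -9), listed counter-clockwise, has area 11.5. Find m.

Write out the shoelace sum; only the two edges meeting at A_3 involve m:
2·Area = [(3·(-9) − m·(-5)) + (m·4 − 2·(-9))] + -22
       = 9·m + -31 = 23
⇒ m = 6.

6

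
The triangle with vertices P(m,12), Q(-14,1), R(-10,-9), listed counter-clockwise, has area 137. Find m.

The doubled signed area Σ (x_i y_{i+1} − x_{i+1} y_i) is linear in m.
With m=0 it equals 184; the coefficient of m is 10 (from the two edges through P).
So 10·m + 184 = 2·137 = 274 ⇒ m = 9.

9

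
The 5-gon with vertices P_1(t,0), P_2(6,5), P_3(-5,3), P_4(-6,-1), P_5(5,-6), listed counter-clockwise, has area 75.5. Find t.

4

The doubled signed area Σ (x_i y_{i+1} − x_{i+1} y_i) is linear in t.
With t=0 it equals 107; the coefficient of t is 11 (from the two edges through P_1).
So 11·t + 107 = 2·75.5 = 151 ⇒ t = 4.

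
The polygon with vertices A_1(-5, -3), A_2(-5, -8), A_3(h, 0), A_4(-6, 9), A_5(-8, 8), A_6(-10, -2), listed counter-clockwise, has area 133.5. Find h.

Write out the shoelace sum; only the two edges meeting at A_3 involve h:
2·Area = [((-5)·0 − h·(-8)) + (h·9 − (-6)·0)] + 165
       = 17·h + 165 = 267
⇒ h = 6.

6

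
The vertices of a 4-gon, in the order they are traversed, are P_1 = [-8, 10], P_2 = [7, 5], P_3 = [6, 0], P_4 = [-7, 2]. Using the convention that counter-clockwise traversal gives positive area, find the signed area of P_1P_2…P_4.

Cross-terms: -110, -30, 12, -54  ⇒  Σ = -182
Signed area = Σ/2 = -91 (negative ⇒ clockwise traversal).

-91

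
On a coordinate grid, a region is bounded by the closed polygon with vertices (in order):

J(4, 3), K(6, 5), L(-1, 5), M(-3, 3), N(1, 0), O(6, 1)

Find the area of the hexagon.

30.5

Apply the shoelace formula: 2A = Σ (x_i·y_{i+1} − x_{i+1}·y_i), indices taken mod 6.
J→K: (4)(5) − (6)(3) = 2
K→L: (6)(5) − (-1)(5) = 35
L→M: (-1)(3) − (-3)(5) = 12
M→N: (-3)(0) − (1)(3) = -3
N→O: (1)(1) − (6)(0) = 1
O→J: (6)(3) − (4)(1) = 14
Σ = 61
Area = |Σ|/2 = 30.5.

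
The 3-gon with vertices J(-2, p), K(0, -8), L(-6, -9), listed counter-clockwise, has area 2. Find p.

The doubled signed area Σ (x_i y_{i+1} − x_{i+1} y_i) is linear in p.
With p=0 it equals -50; the coefficient of p is -6 (from the two edges through J).
So -6·p + -50 = 2·2 = 4 ⇒ p = -9.

-9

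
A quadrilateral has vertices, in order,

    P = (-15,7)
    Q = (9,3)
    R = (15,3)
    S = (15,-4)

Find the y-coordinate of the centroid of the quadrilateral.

Apply the surveyor's formula. First the cross-terms c_i = x_i·y_{i+1} − x_{i+1}·y_i:
  -108, -18, -105, 45  ⇒  2A = -186, A = -93.
Then Σ (y_i + y_{i+1})·c_i = -948, so ȳ = -948 / (6·(-93)) = 158/93.

158/93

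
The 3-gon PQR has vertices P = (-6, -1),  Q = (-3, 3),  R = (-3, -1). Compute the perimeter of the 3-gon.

12

|PQ| = √((3)² + (4)²) = √25 = 5
|QR| = √((0)² + (-4)²) = √16 = 4
|RP| = √((-3)² + (0)²) = √9 = 3
Perimeter = 5 + 4 + 3 = 12.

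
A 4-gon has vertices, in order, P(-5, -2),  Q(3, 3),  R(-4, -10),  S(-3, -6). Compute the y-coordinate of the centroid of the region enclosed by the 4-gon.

-45/19

Apply the shoelace (surveyor's) formula. First the cross-terms c_i = x_i·y_{i+1} − x_{i+1}·y_i:
  -9, -18, -6, -24  ⇒  2A = -57, A = -28.5.
Then Σ (y_i + y_{i+1})·c_i = 405, so ȳ = 405 / (6·(-28.5)) = -45/19.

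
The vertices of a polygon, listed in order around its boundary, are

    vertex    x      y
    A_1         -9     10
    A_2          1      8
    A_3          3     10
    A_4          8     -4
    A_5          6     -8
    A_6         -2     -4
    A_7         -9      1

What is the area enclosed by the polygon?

193.5

Apply the surveyor's formula: 2A = Σ (x_i·y_{i+1} − x_{i+1}·y_i), indices taken mod 7.
Σ = (-82) + (-14) + (-92) + (-40) + (-40) + (-38) + (-81) = -387
Area = |Σ|/2 = 193.5.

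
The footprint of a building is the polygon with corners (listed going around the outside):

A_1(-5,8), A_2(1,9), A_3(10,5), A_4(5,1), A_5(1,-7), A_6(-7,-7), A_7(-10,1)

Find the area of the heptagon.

Σ = (-53) + (-85) + (-15) + (-36) + (-56) + (-77) + (-75) = -397
Area = |Σ|/2 = 198.5.

198.5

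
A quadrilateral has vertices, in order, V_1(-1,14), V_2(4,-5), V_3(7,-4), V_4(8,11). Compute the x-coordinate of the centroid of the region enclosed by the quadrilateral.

319/75

Apply the shoelace formula. First the cross-terms c_i = x_i·y_{i+1} − x_{i+1}·y_i:
  -51, 19, 109, 123  ⇒  2A = 200, A = 100.
Then Σ (x_i + x_{i+1})·c_i = 2552, so x̄ = 2552 / (6·100) = 319/75.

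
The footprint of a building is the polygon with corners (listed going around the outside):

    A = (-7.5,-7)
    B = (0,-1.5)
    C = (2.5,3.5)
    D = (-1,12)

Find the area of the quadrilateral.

72.75

Apply the surveyor's formula: 2A = Σ (x_i·y_{i+1} − x_{i+1}·y_i), indices taken mod 4.
Σ = (11.25) + (3.75) + (33.5) + (97) = 145.5
Area = |Σ|/2 = 72.75.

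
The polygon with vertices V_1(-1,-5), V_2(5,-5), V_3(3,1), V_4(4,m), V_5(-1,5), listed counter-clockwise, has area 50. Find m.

6

The doubled signed area Σ (x_i y_{i+1} − x_{i+1} y_i) is linear in m.
With m=0 it equals 76; the coefficient of m is 4 (from the two edges through V_4).
So 4·m + 76 = 2·50 = 100 ⇒ m = 6.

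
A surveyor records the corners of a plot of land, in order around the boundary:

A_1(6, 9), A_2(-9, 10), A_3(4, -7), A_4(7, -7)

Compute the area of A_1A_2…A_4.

145

Σ = (141) + (23) + (21) + (105) = 290
Area = |Σ|/2 = 145.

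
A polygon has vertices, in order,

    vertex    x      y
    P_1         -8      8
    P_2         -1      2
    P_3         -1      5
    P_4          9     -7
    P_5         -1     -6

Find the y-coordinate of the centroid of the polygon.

-328/249

Apply the shoelace (surveyor's) formula. First the cross-terms c_i = x_i·y_{i+1} − x_{i+1}·y_i:
  -8, -3, -38, -61, -56  ⇒  2A = -166, A = -83.
Then Σ (y_i + y_{i+1})·c_i = 656, so ȳ = 656 / (6·(-83)) = -328/249.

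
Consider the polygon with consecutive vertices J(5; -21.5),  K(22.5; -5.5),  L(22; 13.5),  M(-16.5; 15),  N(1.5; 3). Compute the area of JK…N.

657.25

Apply the surveyor's formula: 2A = Σ (x_i·y_{i+1} − x_{i+1}·y_i), indices taken mod 5.
Cross-terms: 456.25, 424.75, 552.75, -72, -47.25  ⇒  Σ = 1314.5
Area = |Σ|/2 = 657.25.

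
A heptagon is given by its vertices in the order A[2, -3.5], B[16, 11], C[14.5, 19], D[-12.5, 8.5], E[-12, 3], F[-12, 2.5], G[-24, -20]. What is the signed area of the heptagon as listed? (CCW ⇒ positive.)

Apply the surveyor's formula: 2A = Σ (x_i·y_{i+1} − x_{i+1}·y_i), indices taken mod 7.
A→B: (2)(11) − (16)(-3.5) = 78
B→C: (16)(19) − (14.5)(11) = 144.5
C→D: (14.5)(8.5) − (-12.5)(19) = 360.75
D→E: (-12.5)(3) − (-12)(8.5) = 64.5
E→F: (-12)(2.5) − (-12)(3) = 6
F→G: (-12)(-20) − (-24)(2.5) = 300
G→A: (-24)(-3.5) − (2)(-20) = 124
Σ = 1077.75
Signed area = Σ/2 = 538.875 (positive ⇒ counter-clockwise traversal).

538.875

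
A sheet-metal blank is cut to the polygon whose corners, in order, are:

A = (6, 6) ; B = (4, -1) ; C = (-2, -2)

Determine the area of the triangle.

20

Cross-terms: -30, -10, 0  ⇒  Σ = -40
Area = |Σ|/2 = 20.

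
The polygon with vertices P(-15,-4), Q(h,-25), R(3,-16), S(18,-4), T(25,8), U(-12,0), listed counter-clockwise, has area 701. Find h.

The doubled signed area Σ (x_i y_{i+1} − x_{i+1} y_i) is linear in h.
With h=0 it equals 1114; the coefficient of h is -12 (from the two edges through Q).
So -12·h + 1114 = 2·701 = 1402 ⇒ h = -24.

-24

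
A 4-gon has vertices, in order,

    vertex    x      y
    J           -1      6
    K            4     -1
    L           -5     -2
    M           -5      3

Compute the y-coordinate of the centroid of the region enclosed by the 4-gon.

43/33

Apply Gauss's area formula. First the cross-terms c_i = x_i·y_{i+1} − x_{i+1}·y_i:
  -23, -13, -25, -27  ⇒  2A = -88, A = -44.
Then Σ (y_i + y_{i+1})·c_i = -344, so ȳ = -344 / (6·(-44)) = 43/33.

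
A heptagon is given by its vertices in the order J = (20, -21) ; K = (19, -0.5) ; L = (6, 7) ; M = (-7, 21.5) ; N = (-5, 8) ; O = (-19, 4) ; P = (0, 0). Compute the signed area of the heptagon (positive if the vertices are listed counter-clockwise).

Apply Gauss's area formula: 2A = Σ (x_i·y_{i+1} − x_{i+1}·y_i), indices taken mod 7.
Σ = (389) + (136) + (178) + (51.5) + (132) + (0) + (0) = 886.5
Signed area = Σ/2 = 443.25 (positive ⇒ counter-clockwise traversal).

443.25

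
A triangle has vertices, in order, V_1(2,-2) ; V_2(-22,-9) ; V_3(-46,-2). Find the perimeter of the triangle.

|V_1V_2| = √((-24)² + (-7)²) = √625 = 25
|V_2V_3| = √((-24)² + (7)²) = √625 = 25
|V_3V_1| = √((48)² + (0)²) = √2304 = 48
Perimeter = 25 + 25 + 48 = 98.

98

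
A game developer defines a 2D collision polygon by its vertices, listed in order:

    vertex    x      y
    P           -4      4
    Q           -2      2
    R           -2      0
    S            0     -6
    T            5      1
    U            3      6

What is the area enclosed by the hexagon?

54.5

Apply the shoelace (surveyor's) formula: 2A = Σ (x_i·y_{i+1} − x_{i+1}·y_i), indices taken mod 6.
Σ = (0) + (4) + (12) + (30) + (27) + (36) = 109
Area = |Σ|/2 = 54.5.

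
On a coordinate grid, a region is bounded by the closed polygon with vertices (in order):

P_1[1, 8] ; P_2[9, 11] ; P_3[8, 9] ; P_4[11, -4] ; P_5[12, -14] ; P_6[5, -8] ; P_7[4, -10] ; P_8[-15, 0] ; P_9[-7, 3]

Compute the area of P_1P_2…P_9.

301.5

P_1→P_2: (1)(11) − (9)(8) = -61
P_2→P_3: (9)(9) − (8)(11) = -7
P_3→P_4: (8)(-4) − (11)(9) = -131
P_4→P_5: (11)(-14) − (12)(-4) = -106
P_5→P_6: (12)(-8) − (5)(-14) = -26
P_6→P_7: (5)(-10) − (4)(-8) = -18
P_7→P_8: (4)(0) − (-15)(-10) = -150
P_8→P_9: (-15)(3) − (-7)(0) = -45
P_9→P_1: (-7)(8) − (1)(3) = -59
Σ = -603
Area = |Σ|/2 = 301.5.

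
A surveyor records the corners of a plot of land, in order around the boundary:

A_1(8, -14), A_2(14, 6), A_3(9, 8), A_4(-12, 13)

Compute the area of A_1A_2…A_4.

289.5

Apply the surveyor's formula: 2A = Σ (x_i·y_{i+1} − x_{i+1}·y_i), indices taken mod 4.
A_1→A_2: (8)(6) − (14)(-14) = 244
A_2→A_3: (14)(8) − (9)(6) = 58
A_3→A_4: (9)(13) − (-12)(8) = 213
A_4→A_1: (-12)(-14) − (8)(13) = 64
Σ = 579
Area = |Σ|/2 = 289.5.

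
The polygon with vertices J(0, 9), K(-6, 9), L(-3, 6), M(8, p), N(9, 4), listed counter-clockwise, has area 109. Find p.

Write out the shoelace sum; only the two edges meeting at M involve p:
2·Area = [((-3)·p − 8·6) + (8·4 − 9·p)] + 126
       = -12·p + 110 = 218
⇒ p = -9.

-9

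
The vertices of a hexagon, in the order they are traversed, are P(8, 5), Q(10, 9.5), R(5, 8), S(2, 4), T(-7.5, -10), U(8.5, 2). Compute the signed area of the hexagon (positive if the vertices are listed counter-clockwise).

Apply the surveyor's formula: 2A = Σ (x_i·y_{i+1} − x_{i+1}·y_i), indices taken mod 6.
Cross-terms: 26, 32.5, 4, 10, 70, 26.5  ⇒  Σ = 169
Signed area = Σ/2 = 84.5 (positive ⇒ counter-clockwise traversal).

84.5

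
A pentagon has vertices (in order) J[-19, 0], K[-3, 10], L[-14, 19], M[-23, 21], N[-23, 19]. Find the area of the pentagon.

221.5

Apply the shoelace (surveyor's) formula: 2A = Σ (x_i·y_{i+1} − x_{i+1}·y_i), indices taken mod 5.
Cross-terms: -190, 83, 143, 46, 361  ⇒  Σ = 443
Area = |Σ|/2 = 221.5.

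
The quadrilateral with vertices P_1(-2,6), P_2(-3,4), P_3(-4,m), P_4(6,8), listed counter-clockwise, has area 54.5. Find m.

Write out the shoelace sum; only the two edges meeting at P_3 involve m:
2·Area = [((-3)·m − (-4)·4) + ((-4)·8 − 6·m)] + 62
       = -9·m + 46 = 109
⇒ m = -7.

-7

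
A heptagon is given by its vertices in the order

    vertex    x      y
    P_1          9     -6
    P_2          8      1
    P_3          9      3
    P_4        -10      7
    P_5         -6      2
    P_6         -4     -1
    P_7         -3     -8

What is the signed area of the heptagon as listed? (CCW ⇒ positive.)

Apply the shoelace formula: 2A = Σ (x_i·y_{i+1} − x_{i+1}·y_i), indices taken mod 7.
Cross-terms: 57, 15, 93, 22, 14, 29, 90  ⇒  Σ = 320
Signed area = Σ/2 = 160 (positive ⇒ counter-clockwise traversal).

160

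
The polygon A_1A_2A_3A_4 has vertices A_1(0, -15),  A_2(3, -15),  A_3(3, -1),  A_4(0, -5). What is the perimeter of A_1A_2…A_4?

32

|A_1A_2| = √((3)² + (0)²) = √9 = 3
|A_2A_3| = √((0)² + (14)²) = √196 = 14
|A_3A_4| = √((-3)² + (-4)²) = √25 = 5
|A_4A_1| = √((0)² + (-10)²) = √100 = 10
Perimeter = 3 + 14 + 5 + 10 = 32.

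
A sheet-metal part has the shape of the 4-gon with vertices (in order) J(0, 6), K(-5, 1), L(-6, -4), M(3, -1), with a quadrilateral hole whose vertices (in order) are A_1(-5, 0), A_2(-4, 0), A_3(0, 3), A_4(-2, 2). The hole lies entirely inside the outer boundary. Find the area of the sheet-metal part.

Outer boundary:
Apply the shoelace formula: 2A = Σ (x_i·y_{i+1} − x_{i+1}·y_i), indices taken mod 4.
J→K: (0)(1) − (-5)(6) = 30
K→L: (-5)(-4) − (-6)(1) = 26
L→M: (-6)(-1) − (3)(-4) = 18
M→J: (3)(6) − (0)(-1) = 18
Σ = 92
Area = |Σ|/2 = 46.
Hole:
Apply Gauss's area formula: 2A = Σ (x_i·y_{i+1} − x_{i+1}·y_i), indices taken mod 4.
Σ = (0) + (-12) + (6) + (10) = 4
Area = |Σ|/2 = 2.
Net area = 46 − 2 = 44.

44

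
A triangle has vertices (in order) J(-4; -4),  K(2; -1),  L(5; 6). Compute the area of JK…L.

16.5

Apply Gauss's area formula: 2A = Σ (x_i·y_{i+1} − x_{i+1}·y_i), indices taken mod 3.
J→K: (-4)(-1) − (2)(-4) = 12
K→L: (2)(6) − (5)(-1) = 17
L→J: (5)(-4) − (-4)(6) = 4
Σ = 33
Area = |Σ|/2 = 16.5.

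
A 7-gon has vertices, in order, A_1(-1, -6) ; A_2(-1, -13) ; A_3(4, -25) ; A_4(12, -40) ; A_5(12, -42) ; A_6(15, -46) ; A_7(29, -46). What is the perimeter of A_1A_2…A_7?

|A_1A_2| = √((0)² + (-7)²) = √49 = 7
|A_2A_3| = √((5)² + (-12)²) = √169 = 13
|A_3A_4| = √((8)² + (-15)²) = √289 = 17
|A_4A_5| = √((0)² + (-2)²) = √4 = 2
|A_5A_6| = √((3)² + (-4)²) = √25 = 5
|A_6A_7| = √((14)² + (0)²) = √196 = 14
|A_7A_1| = √((-30)² + (40)²) = √2500 = 50
Perimeter = 7 + 13 + 17 + 2 + 5 + 14 + 50 = 108.

108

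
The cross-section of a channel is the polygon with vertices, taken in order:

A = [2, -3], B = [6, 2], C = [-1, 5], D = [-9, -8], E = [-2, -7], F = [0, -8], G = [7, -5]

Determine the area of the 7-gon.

107.5

Apply the shoelace formula: 2A = Σ (x_i·y_{i+1} − x_{i+1}·y_i), indices taken mod 7.
Σ = (22) + (32) + (53) + (47) + (16) + (56) + (-11) = 215
Area = |Σ|/2 = 107.5.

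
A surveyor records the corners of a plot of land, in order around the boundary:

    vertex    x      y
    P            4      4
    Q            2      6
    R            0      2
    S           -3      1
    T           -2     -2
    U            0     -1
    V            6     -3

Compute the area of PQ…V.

39

Apply the shoelace formula: 2A = Σ (x_i·y_{i+1} − x_{i+1}·y_i), indices taken mod 7.
Σ = (16) + (4) + (6) + (8) + (2) + (6) + (36) = 78
Area = |Σ|/2 = 39.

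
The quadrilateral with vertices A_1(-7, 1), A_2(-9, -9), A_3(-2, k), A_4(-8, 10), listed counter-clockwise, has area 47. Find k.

Write out the shoelace sum; only the two edges meeting at A_3 involve k:
2·Area = [((-9)·k − (-2)·(-9)) + ((-2)·10 − (-8)·k)] + 134
       = -1·k + 96 = 94
⇒ k = 2.

2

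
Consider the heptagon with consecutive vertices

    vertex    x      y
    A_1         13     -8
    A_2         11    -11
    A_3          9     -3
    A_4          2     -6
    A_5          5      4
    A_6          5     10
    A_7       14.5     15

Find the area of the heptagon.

175

Apply the shoelace (surveyor's) formula: 2A = Σ (x_i·y_{i+1} − x_{i+1}·y_i), indices taken mod 7.
A_1→A_2: (13)(-11) − (11)(-8) = -55
A_2→A_3: (11)(-3) − (9)(-11) = 66
A_3→A_4: (9)(-6) − (2)(-3) = -48
A_4→A_5: (2)(4) − (5)(-6) = 38
A_5→A_6: (5)(10) − (5)(4) = 30
A_6→A_7: (5)(15) − (14.5)(10) = -70
A_7→A_1: (14.5)(-8) − (13)(15) = -311
Σ = -350
Area = |Σ|/2 = 175.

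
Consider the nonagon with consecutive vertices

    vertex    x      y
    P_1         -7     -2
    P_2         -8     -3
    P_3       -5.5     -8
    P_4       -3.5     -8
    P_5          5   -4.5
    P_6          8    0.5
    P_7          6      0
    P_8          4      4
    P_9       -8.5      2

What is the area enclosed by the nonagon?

128.375

P_1→P_2: (-7)(-3) − (-8)(-2) = 5
P_2→P_3: (-8)(-8) − (-5.5)(-3) = 47.5
P_3→P_4: (-5.5)(-8) − (-3.5)(-8) = 16
P_4→P_5: (-3.5)(-4.5) − (5)(-8) = 55.75
P_5→P_6: (5)(0.5) − (8)(-4.5) = 38.5
P_6→P_7: (8)(0) − (6)(0.5) = -3
P_7→P_8: (6)(4) − (4)(0) = 24
P_8→P_9: (4)(2) − (-8.5)(4) = 42
P_9→P_1: (-8.5)(-2) − (-7)(2) = 31
Σ = 256.75
Area = |Σ|/2 = 128.375.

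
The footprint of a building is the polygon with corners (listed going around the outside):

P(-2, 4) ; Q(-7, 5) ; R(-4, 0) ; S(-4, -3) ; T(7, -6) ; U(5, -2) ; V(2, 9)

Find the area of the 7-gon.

Apply the surveyor's formula: 2A = Σ (x_i·y_{i+1} − x_{i+1}·y_i), indices taken mod 7.
Σ = (18) + (20) + (12) + (45) + (16) + (49) + (26) = 186
Area = |Σ|/2 = 93.

93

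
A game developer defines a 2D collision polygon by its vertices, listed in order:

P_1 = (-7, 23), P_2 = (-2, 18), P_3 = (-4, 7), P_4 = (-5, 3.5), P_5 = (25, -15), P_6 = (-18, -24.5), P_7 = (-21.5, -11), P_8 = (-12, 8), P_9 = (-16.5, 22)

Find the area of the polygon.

Σ = (-80) + (58) + (21) + (-12.5) + (-882.5) + (-328.75) + (-304) + (-132) + (-225.5) = -1886.25
Area = |Σ|/2 = 943.125.

943.125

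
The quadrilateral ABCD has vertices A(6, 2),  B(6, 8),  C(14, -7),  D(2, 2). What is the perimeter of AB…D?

|AB| = √((0)² + (6)²) = √36 = 6
|BC| = √((8)² + (-15)²) = √289 = 17
|CD| = √((-12)² + (9)²) = √225 = 15
|DA| = √((4)² + (0)²) = √16 = 4
Perimeter = 6 + 17 + 15 + 4 = 42.

42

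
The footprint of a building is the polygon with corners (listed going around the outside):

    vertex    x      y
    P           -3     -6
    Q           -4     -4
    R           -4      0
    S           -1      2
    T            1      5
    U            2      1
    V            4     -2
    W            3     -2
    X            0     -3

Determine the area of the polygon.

40

Σ = (-12) + (-16) + (-8) + (-7) + (-9) + (-8) + (-2) + (-9) + (-9) = -80
Area = |Σ|/2 = 40.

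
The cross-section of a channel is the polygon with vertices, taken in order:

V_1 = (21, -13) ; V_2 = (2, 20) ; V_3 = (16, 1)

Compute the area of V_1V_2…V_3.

Σ = (446) + (-318) + (-229) = -101
Area = |Σ|/2 = 50.5.

50.5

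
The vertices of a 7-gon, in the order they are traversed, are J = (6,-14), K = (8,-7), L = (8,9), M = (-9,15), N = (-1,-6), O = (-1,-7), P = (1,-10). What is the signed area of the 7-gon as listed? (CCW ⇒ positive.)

266

Apply the shoelace (surveyor's) formula: 2A = Σ (x_i·y_{i+1} − x_{i+1}·y_i), indices taken mod 7.
Σ = (70) + (128) + (201) + (69) + (1) + (17) + (46) = 532
Signed area = Σ/2 = 266 (positive ⇒ counter-clockwise traversal).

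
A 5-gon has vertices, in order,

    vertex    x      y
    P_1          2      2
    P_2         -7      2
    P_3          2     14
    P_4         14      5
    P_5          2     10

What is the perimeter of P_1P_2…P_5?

60

|P_1P_2| = √((-9)² + (0)²) = √81 = 9
|P_2P_3| = √((9)² + (12)²) = √225 = 15
|P_3P_4| = √((12)² + (-9)²) = √225 = 15
|P_4P_5| = √((-12)² + (5)²) = √169 = 13
|P_5P_1| = √((0)² + (-8)²) = √64 = 8
Perimeter = 9 + 15 + 15 + 13 + 8 = 60.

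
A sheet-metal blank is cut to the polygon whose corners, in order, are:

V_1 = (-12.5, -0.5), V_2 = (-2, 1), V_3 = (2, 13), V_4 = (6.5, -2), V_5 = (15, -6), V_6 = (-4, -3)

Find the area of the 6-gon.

121.75

V_1→V_2: (-12.5)(1) − (-2)(-0.5) = -13.5
V_2→V_3: (-2)(13) − (2)(1) = -28
V_3→V_4: (2)(-2) − (6.5)(13) = -88.5
V_4→V_5: (6.5)(-6) − (15)(-2) = -9
V_5→V_6: (15)(-3) − (-4)(-6) = -69
V_6→V_1: (-4)(-0.5) − (-12.5)(-3) = -35.5
Σ = -243.5
Area = |Σ|/2 = 121.75.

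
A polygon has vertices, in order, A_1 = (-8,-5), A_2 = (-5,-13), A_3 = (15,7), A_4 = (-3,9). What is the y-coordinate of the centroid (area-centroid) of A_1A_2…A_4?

Apply the shoelace (surveyor's) formula. First the cross-terms c_i = x_i·y_{i+1} − x_{i+1}·y_i:
  79, 160, 156, 87  ⇒  2A = 482, A = 241.
Then Σ (y_i + y_{i+1})·c_i = 462, so ȳ = 462 / (6·241) = 77/241.

77/241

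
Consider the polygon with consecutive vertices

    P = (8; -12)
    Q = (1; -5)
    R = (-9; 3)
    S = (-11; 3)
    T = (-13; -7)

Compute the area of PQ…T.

Apply the shoelace (surveyor's) formula: 2A = Σ (x_i·y_{i+1} − x_{i+1}·y_i), indices taken mod 5.
Cross-terms: -28, -42, 6, 116, 212  ⇒  Σ = 264
Area = |Σ|/2 = 132.

132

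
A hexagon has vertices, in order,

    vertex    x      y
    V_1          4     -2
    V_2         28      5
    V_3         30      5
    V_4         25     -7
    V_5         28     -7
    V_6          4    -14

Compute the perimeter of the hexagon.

80

|V_1V_2| = √((24)² + (7)²) = √625 = 25
|V_2V_3| = √((2)² + (0)²) = √4 = 2
|V_3V_4| = √((-5)² + (-12)²) = √169 = 13
|V_4V_5| = √((3)² + (0)²) = √9 = 3
|V_5V_6| = √((-24)² + (-7)²) = √625 = 25
|V_6V_1| = √((0)² + (12)²) = √144 = 12
Perimeter = 25 + 2 + 13 + 3 + 25 + 12 = 80.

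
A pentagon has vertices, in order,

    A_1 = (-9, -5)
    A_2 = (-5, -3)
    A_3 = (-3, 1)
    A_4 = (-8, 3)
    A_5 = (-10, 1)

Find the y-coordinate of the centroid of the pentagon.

-35/51

Apply Gauss's area formula. First the cross-terms c_i = x_i·y_{i+1} − x_{i+1}·y_i:
  2, -14, -1, 22, 59  ⇒  2A = 68, A = 34.
Then Σ (y_i + y_{i+1})·c_i = -140, so ȳ = -140 / (6·34) = -35/51.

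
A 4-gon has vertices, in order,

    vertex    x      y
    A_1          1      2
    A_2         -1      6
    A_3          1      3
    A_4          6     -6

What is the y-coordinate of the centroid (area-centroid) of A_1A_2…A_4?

Apply the shoelace (surveyor's) formula. First the cross-terms c_i = x_i·y_{i+1} − x_{i+1}·y_i:
  8, -9, -24, 18  ⇒  2A = -7, A = -3.5.
Then Σ (y_i + y_{i+1})·c_i = -17, so ȳ = -17 / (6·(-3.5)) = 17/21.

17/21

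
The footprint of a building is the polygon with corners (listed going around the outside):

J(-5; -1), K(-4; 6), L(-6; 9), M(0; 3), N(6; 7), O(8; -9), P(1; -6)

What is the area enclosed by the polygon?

125

Apply Gauss's area formula: 2A = Σ (x_i·y_{i+1} − x_{i+1}·y_i), indices taken mod 7.
Cross-terms: -34, 0, -18, -18, -110, -39, -31  ⇒  Σ = -250
Area = |Σ|/2 = 125.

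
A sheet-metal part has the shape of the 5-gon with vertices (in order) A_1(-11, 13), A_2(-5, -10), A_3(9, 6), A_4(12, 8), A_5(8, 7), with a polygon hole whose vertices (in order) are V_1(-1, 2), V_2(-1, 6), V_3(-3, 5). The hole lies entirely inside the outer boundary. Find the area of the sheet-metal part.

214

Outer boundary:
Apply the shoelace (surveyor's) formula: 2A = Σ (x_i·y_{i+1} − x_{i+1}·y_i), indices taken mod 5.
Σ = (175) + (60) + (0) + (20) + (181) = 436
Area = |Σ|/2 = 218.
Hole:
Apply the shoelace formula: 2A = Σ (x_i·y_{i+1} − x_{i+1}·y_i), indices taken mod 3.
Σ = (-4) + (13) + (-1) = 8
Area = |Σ|/2 = 4.
Net area = 218 − 4 = 214.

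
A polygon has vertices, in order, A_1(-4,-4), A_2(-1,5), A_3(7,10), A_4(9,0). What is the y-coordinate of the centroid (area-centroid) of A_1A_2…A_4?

97/39

Apply the shoelace (surveyor's) formula. First the cross-terms c_i = x_i·y_{i+1} − x_{i+1}·y_i:
  -24, -45, -90, -36  ⇒  2A = -195, A = -97.5.
Then Σ (y_i + y_{i+1})·c_i = -1455, so ȳ = -1455 / (6·(-97.5)) = 97/39.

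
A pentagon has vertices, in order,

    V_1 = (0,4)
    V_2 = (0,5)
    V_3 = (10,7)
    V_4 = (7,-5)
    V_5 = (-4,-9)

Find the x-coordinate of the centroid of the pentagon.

Apply the shoelace formula. First the cross-terms c_i = x_i·y_{i+1} − x_{i+1}·y_i:
  0, -50, -99, -83, -16  ⇒  2A = -248, A = -124.
Then Σ (x_i + x_{i+1})·c_i = -2368, so x̄ = -2368 / (6·(-124)) = 296/93.

296/93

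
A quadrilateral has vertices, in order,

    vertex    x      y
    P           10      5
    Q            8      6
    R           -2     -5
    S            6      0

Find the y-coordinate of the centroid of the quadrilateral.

16/13

Apply Gauss's area formula. First the cross-terms c_i = x_i·y_{i+1} − x_{i+1}·y_i:
  20, -28, 30, 30  ⇒  2A = 52, A = 26.
Then Σ (y_i + y_{i+1})·c_i = 192, so ȳ = 192 / (6·26) = 16/13.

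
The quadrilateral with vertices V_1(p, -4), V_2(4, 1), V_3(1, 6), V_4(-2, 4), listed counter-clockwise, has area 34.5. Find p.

-2

Write out the shoelace sum; only the two edges meeting at V_1 involve p:
2·Area = [((-2)·(-4) − p·4) + (p·1 − 4·(-4))] + 39
       = -3·p + 63 = 69
⇒ p = -2.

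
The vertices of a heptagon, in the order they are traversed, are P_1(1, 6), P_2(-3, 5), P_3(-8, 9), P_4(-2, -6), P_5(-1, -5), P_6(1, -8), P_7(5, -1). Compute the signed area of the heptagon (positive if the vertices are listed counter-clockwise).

Cross-terms: 23, 13, 66, 4, 13, 39, 31  ⇒  Σ = 189
Signed area = Σ/2 = 94.5 (positive ⇒ counter-clockwise traversal).

94.5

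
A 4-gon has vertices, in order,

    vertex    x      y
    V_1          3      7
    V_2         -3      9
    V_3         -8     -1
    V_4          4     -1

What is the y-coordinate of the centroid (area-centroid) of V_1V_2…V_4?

255/83

Apply the shoelace (surveyor's) formula. First the cross-terms c_i = x_i·y_{i+1} − x_{i+1}·y_i:
  48, 75, 12, 31  ⇒  2A = 166, A = 83.
Then Σ (y_i + y_{i+1})·c_i = 1530, so ȳ = 1530 / (6·83) = 255/83.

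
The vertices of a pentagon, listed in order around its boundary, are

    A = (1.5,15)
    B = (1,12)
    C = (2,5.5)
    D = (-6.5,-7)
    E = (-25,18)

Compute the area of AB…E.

Σ = (3) + (-18.5) + (21.75) + (-292) + (-402) = -687.75
Area = |Σ|/2 = 343.875.

343.875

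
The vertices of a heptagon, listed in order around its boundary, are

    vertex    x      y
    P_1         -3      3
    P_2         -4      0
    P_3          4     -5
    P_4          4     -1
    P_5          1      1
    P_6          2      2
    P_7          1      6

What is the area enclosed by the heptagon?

42

Apply the shoelace formula: 2A = Σ (x_i·y_{i+1} − x_{i+1}·y_i), indices taken mod 7.
Σ = (12) + (20) + (16) + (5) + (0) + (10) + (21) = 84
Area = |Σ|/2 = 42.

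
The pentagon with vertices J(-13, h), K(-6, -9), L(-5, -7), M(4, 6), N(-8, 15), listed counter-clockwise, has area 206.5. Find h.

The doubled signed area Σ (x_i y_{i+1} − x_{i+1} y_i) is linear in h.
With h=0 it equals 415; the coefficient of h is -2 (from the two edges through J).
So -2·h + 415 = 2·206.5 = 413 ⇒ h = 1.

1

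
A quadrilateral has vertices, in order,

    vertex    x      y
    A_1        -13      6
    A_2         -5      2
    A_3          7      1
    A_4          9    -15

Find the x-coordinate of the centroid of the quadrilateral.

137/81

Apply the shoelace formula. First the cross-terms c_i = x_i·y_{i+1} − x_{i+1}·y_i:
  4, -19, -114, -141  ⇒  2A = -270, A = -135.
Then Σ (x_i + x_{i+1})·c_i = -1370, so x̄ = -1370 / (6·(-135)) = 137/81.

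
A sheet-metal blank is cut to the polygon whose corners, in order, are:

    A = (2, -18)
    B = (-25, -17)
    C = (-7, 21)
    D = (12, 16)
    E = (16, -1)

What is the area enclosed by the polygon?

Σ = (-484) + (-644) + (-364) + (-268) + (-286) = -2046
Area = |Σ|/2 = 1023.

1023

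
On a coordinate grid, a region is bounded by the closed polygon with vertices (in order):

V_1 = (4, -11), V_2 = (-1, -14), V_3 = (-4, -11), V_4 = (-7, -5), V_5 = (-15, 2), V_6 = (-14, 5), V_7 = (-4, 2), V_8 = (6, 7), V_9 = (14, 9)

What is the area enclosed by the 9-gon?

Apply the surveyor's formula: 2A = Σ (x_i·y_{i+1} − x_{i+1}·y_i), indices taken mod 9.
Σ = (-67) + (-45) + (-57) + (-89) + (-47) + (-8) + (-40) + (-44) + (-190) = -587
Area = |Σ|/2 = 293.5.

293.5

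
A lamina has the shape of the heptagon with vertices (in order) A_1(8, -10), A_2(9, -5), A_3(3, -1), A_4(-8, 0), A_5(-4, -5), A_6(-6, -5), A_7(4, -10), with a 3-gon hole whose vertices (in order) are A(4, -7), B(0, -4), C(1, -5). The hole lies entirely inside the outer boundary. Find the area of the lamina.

98.5

Outer boundary:
Apply Gauss's area formula: 2A = Σ (x_i·y_{i+1} − x_{i+1}·y_i), indices taken mod 7.
A_1→A_2: (8)(-5) − (9)(-10) = 50
A_2→A_3: (9)(-1) − (3)(-5) = 6
A_3→A_4: (3)(0) − (-8)(-1) = -8
A_4→A_5: (-8)(-5) − (-4)(0) = 40
A_5→A_6: (-4)(-5) − (-6)(-5) = -10
A_6→A_7: (-6)(-10) − (4)(-5) = 80
A_7→A_1: (4)(-10) − (8)(-10) = 40
Σ = 198
Area = |Σ|/2 = 99.
Hole:
Apply the shoelace formula: 2A = Σ (x_i·y_{i+1} − x_{i+1}·y_i), indices taken mod 3.
Σ = (-16) + (4) + (13) = 1
Area = |Σ|/2 = 0.5.
Net area = 99 − 0.5 = 98.5.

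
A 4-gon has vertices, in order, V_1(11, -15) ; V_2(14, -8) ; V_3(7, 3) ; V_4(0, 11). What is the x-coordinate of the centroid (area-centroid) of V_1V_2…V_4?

1079/132

Apply Gauss's area formula. First the cross-terms c_i = x_i·y_{i+1} − x_{i+1}·y_i:
  122, 98, 77, -121  ⇒  2A = 176, A = 88.
Then Σ (x_i + x_{i+1})·c_i = 4316, so x̄ = 4316 / (6·88) = 1079/132.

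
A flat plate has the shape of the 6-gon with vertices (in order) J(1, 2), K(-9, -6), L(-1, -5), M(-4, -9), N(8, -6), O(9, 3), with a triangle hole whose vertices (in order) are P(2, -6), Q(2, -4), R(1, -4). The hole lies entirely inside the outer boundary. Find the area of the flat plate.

Outer boundary:
Σ = (12) + (39) + (-11) + (96) + (78) + (15) = 229
Area = |Σ|/2 = 114.5.
Hole:
Cross-terms: 4, -4, 2  ⇒  Σ = 2
Area = |Σ|/2 = 1.
Net area = 114.5 − 1 = 113.5.

113.5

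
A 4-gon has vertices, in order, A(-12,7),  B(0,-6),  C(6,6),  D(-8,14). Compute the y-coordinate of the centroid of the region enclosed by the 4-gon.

211/44

Apply the surveyor's formula. First the cross-terms c_i = x_i·y_{i+1} − x_{i+1}·y_i:
  72, 36, 132, 112  ⇒  2A = 352, A = 176.
Then Σ (y_i + y_{i+1})·c_i = 5064, so ȳ = 5064 / (6·176) = 211/44.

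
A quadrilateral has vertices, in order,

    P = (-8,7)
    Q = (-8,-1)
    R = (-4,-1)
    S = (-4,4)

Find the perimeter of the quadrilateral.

|PQ| = √((0)² + (-8)²) = √64 = 8
|QR| = √((4)² + (0)²) = √16 = 4
|RS| = √((0)² + (5)²) = √25 = 5
|SP| = √((-4)² + (3)²) = √25 = 5
Perimeter = 8 + 4 + 5 + 5 = 22.

22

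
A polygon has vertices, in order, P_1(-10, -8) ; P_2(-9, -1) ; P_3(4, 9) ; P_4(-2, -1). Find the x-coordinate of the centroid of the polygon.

-217/51

Apply Gauss's area formula. First the cross-terms c_i = x_i·y_{i+1} − x_{i+1}·y_i:
  -62, -77, 14, 6  ⇒  2A = -119, A = -59.5.
Then Σ (x_i + x_{i+1})·c_i = 1519, so x̄ = 1519 / (6·(-59.5)) = -217/51.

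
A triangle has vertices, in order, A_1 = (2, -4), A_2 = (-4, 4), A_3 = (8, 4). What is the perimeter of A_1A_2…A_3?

32

|A_1A_2| = √((-6)² + (8)²) = √100 = 10
|A_2A_3| = √((12)² + (0)²) = √144 = 12
|A_3A_1| = √((-6)² + (-8)²) = √100 = 10
Perimeter = 10 + 12 + 10 = 32.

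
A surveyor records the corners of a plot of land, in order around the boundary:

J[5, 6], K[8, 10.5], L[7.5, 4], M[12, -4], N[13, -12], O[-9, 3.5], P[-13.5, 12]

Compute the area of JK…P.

Apply the shoelace (surveyor's) formula: 2A = Σ (x_i·y_{i+1} − x_{i+1}·y_i), indices taken mod 7.
Σ = (4.5) + (-46.75) + (-78) + (-92) + (-62.5) + (-60.75) + (-141) = -476.5
Area = |Σ|/2 = 238.25.

238.25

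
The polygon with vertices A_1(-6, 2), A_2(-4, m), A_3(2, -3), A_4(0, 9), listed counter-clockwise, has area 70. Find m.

-6

Write out the shoelace sum; only the two edges meeting at A_2 involve m:
2·Area = [((-6)·m − (-4)·2) + ((-4)·(-3) − 2·m)] + 72
       = -8·m + 92 = 140
⇒ m = -6.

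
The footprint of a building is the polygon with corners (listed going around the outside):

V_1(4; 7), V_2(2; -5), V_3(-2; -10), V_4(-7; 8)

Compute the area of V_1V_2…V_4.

Apply the shoelace formula: 2A = Σ (x_i·y_{i+1} − x_{i+1}·y_i), indices taken mod 4.
Cross-terms: -34, -30, -86, -81  ⇒  Σ = -231
Area = |Σ|/2 = 115.5.

115.5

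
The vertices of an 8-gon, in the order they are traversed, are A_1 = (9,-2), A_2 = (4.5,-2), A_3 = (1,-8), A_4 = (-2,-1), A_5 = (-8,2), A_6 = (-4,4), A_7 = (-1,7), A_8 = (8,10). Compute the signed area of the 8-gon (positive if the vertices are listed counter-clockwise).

-146

Apply the surveyor's formula: 2A = Σ (x_i·y_{i+1} − x_{i+1}·y_i), indices taken mod 8.
Σ = (-9) + (-34) + (-17) + (-12) + (-24) + (-24) + (-66) + (-106) = -292
Signed area = Σ/2 = -146 (negative ⇒ clockwise traversal).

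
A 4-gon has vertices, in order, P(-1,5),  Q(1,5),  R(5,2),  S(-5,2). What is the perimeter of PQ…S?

|PQ| = √((2)² + (0)²) = √4 = 2
|QR| = √((4)² + (-3)²) = √25 = 5
|RS| = √((-10)² + (0)²) = √100 = 10
|SP| = √((4)² + (3)²) = √25 = 5
Perimeter = 2 + 5 + 10 + 5 = 22.

22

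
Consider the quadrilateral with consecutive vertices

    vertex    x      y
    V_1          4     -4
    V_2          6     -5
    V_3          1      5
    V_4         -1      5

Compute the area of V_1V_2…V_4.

Apply the surveyor's formula: 2A = Σ (x_i·y_{i+1} − x_{i+1}·y_i), indices taken mod 4.
Σ = (4) + (35) + (10) + (-16) = 33
Area = |Σ|/2 = 16.5.

16.5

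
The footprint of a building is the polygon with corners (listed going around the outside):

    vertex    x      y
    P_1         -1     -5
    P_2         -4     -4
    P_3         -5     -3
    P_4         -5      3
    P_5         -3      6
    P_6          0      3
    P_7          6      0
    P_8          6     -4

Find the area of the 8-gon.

80

Apply Gauss's area formula: 2A = Σ (x_i·y_{i+1} − x_{i+1}·y_i), indices taken mod 8.
Cross-terms: -16, -8, -30, -21, -9, -18, -24, -34  ⇒  Σ = -160
Area = |Σ|/2 = 80.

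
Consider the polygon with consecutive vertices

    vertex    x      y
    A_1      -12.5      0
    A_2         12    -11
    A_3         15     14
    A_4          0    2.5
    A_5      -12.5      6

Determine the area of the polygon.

307.125

Σ = (137.5) + (333) + (37.5) + (31.25) + (75) = 614.25
Area = |Σ|/2 = 307.125.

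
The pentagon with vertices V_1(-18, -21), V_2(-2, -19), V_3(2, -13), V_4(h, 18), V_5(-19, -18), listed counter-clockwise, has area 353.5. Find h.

22

The doubled signed area Σ (x_i y_{i+1} − x_{i+1} y_i) is linear in h.
With h=0 it equals 817; the coefficient of h is -5 (from the two edges through V_4).
So -5·h + 817 = 2·353.5 = 707 ⇒ h = 22.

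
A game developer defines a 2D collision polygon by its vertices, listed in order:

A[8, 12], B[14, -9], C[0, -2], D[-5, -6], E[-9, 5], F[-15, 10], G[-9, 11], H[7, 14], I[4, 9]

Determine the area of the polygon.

Apply the surveyor's formula: 2A = Σ (x_i·y_{i+1} − x_{i+1}·y_i), indices taken mod 9.
Σ = (-240) + (-28) + (-10) + (-79) + (-15) + (-75) + (-203) + (7) + (-24) = -667
Area = |Σ|/2 = 333.5.

333.5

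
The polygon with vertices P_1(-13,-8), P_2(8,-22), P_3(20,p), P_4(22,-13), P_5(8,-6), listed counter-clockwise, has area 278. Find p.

-14

The doubled signed area Σ (x_i y_{i+1} − x_{i+1} y_i) is linear in p.
With p=0 it equals 360; the coefficient of p is -14 (from the two edges through P_3).
So -14·p + 360 = 2·278 = 556 ⇒ p = -14.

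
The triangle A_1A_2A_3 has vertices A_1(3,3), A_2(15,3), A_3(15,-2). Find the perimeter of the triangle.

30

|A_1A_2| = √((12)² + (0)²) = √144 = 12
|A_2A_3| = √((0)² + (-5)²) = √25 = 5
|A_3A_1| = √((-12)² + (5)²) = √169 = 13
Perimeter = 12 + 5 + 13 = 30.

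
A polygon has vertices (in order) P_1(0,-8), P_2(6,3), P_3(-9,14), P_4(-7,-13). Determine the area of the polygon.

Apply the shoelace (surveyor's) formula: 2A = Σ (x_i·y_{i+1} − x_{i+1}·y_i), indices taken mod 4.
Σ = (48) + (111) + (215) + (56) = 430
Area = |Σ|/2 = 215.

215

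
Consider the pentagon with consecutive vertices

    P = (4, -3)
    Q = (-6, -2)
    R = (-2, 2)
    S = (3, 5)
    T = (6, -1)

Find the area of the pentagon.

Σ = (-26) + (-16) + (-16) + (-33) + (-14) = -105
Area = |Σ|/2 = 52.5.

52.5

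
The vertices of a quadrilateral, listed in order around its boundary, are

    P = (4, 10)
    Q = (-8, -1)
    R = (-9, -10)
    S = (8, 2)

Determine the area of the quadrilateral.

Σ = (76) + (71) + (62) + (72) = 281
Area = |Σ|/2 = 140.5.

140.5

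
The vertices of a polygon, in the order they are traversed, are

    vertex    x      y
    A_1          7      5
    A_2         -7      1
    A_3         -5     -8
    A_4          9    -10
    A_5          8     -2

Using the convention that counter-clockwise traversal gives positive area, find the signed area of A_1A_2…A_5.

170.5

Apply the surveyor's formula: 2A = Σ (x_i·y_{i+1} − x_{i+1}·y_i), indices taken mod 5.
A_1→A_2: (7)(1) − (-7)(5) = 42
A_2→A_3: (-7)(-8) − (-5)(1) = 61
A_3→A_4: (-5)(-10) − (9)(-8) = 122
A_4→A_5: (9)(-2) − (8)(-10) = 62
A_5→A_1: (8)(5) − (7)(-2) = 54
Σ = 341
Signed area = Σ/2 = 170.5 (positive ⇒ counter-clockwise traversal).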